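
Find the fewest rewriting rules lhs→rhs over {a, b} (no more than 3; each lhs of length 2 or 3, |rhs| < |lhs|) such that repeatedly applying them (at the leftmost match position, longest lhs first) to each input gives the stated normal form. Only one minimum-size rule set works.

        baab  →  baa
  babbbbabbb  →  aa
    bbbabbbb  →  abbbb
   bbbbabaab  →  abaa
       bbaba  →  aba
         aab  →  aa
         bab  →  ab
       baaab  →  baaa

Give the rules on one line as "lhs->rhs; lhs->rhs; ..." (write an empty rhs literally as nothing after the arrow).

aab->aa; bab->ab

  | baab => baa
  | babbbbabbb => abbbbabbb => abbbabbb => abbabbb => ababbb => aabbb => aabb => aab => aa
  | bbbabbbb => bbabbbb => babbbb => abbbb
  | bbbbabaab => bbbabaab => bbabaab => babaab => abaab => abaa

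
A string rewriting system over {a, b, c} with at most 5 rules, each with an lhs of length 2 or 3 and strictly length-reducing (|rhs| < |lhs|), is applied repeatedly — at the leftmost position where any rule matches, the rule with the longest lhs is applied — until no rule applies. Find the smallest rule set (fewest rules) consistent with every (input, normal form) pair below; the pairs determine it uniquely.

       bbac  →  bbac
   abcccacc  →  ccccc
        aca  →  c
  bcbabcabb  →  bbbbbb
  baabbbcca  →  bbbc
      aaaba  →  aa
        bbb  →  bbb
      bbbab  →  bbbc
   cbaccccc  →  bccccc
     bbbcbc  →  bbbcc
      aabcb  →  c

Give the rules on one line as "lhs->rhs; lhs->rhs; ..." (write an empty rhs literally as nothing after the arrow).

aab->; ab->c; ca->b; cb->c

  | bbac
  | abcccacc => ccccacc => cccbcc => ccccc
  | aca => ab => c
  | bcbabcabb => bcabcabb => bbbcabb => bbbbbb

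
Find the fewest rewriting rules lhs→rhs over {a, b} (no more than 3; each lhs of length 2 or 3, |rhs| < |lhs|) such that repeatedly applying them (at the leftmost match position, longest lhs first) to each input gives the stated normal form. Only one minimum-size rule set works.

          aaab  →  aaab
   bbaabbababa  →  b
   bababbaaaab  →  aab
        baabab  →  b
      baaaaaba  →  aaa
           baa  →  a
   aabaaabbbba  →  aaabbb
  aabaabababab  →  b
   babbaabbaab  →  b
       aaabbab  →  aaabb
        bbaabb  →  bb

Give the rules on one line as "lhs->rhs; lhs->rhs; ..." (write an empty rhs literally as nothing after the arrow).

  | aaab
  | bbaabbababa => babbababa => bbababa => bbaba => bba => b
  | bababbaaaab => babbaaaab => bbaaaab => baaab => aab
  | baabab => abab => b

aba->; ba->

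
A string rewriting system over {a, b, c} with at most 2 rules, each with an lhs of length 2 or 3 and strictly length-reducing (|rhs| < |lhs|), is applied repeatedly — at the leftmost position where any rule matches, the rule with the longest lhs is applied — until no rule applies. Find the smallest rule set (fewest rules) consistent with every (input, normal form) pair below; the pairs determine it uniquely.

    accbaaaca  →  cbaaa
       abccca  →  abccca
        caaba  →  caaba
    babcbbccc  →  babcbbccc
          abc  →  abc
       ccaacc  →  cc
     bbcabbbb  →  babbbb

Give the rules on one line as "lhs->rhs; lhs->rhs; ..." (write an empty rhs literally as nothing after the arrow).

  | accbaaaca => cbaaaca => cbaaa
  | abccca
  | caaba
  | babcbbccc

ac->; bca->a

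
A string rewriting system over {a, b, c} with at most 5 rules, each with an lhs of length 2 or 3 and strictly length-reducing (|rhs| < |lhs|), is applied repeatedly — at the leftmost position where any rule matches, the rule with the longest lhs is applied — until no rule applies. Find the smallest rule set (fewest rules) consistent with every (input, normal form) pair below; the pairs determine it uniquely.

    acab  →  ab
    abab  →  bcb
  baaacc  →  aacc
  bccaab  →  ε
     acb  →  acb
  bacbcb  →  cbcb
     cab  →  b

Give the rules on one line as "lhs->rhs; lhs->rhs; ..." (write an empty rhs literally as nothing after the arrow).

aba->bc; ba->; bb->; ca->

  | acab => ab
  | abab => bcb
  | baaacc => aacc
  | bccaab => bcab => bb => ε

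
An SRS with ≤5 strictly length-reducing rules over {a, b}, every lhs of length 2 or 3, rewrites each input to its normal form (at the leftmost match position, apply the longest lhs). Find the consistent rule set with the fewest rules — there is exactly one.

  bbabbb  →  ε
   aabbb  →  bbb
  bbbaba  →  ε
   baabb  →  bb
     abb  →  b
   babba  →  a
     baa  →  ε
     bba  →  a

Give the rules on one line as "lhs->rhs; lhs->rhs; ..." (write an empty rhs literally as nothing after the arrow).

  | bbabbb => babb => ab => ε
  | aabbb => bbb
  | bbbaba => bbaa => baa => aa => ε
  | baabb => aabb => bb

aa->; ab->; ba->a; bab->a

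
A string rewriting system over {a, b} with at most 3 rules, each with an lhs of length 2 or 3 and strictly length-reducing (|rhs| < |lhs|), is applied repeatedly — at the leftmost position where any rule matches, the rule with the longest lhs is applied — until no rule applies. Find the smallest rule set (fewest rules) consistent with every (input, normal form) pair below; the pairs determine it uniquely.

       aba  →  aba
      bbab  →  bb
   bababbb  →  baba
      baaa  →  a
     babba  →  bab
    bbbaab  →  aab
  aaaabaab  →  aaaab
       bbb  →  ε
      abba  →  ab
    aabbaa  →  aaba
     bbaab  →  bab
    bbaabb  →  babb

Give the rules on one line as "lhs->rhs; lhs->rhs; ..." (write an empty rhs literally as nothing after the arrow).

  | aba
  | bbab => bb
  | bababbb => baba
  | baaa => a

baa->; bba->b; bbb->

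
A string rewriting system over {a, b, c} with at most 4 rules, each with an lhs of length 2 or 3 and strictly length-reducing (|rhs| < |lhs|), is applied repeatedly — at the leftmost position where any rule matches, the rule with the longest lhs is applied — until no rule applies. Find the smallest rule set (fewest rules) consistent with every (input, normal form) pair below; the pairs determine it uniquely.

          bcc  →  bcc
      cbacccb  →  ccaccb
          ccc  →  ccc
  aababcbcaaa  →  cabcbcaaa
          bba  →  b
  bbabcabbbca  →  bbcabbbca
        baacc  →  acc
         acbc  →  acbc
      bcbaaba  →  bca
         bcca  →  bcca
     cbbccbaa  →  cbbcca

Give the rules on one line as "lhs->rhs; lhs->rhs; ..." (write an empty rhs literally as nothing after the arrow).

  | bcc
  | cbacccb => ccaccb
  | ccc
  | aababcbcaaa => cabcbcaaa

aab->c; ba->; bac->ca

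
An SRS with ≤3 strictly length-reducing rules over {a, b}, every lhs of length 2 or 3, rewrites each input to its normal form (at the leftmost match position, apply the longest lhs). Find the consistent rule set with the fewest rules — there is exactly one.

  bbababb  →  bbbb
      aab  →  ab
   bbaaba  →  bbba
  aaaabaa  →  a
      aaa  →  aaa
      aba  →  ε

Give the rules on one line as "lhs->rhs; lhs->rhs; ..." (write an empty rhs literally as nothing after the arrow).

  | bbababb => bbbb
  | aab => ab
  | bbaaba => bbba
  | aaaabaa => aaabaa => aabaa => abaa => a

aab->ab; aba->; baa->b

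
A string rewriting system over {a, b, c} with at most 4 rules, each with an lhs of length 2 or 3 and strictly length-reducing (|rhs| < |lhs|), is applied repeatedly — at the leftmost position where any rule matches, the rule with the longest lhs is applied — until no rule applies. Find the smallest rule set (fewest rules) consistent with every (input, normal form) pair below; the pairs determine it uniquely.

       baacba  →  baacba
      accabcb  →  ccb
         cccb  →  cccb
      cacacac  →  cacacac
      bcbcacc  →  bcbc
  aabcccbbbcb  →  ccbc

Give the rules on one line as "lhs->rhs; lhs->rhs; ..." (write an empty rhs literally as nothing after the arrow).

  | baacba
  | accabcb => abcb => ccb
  | cccb
  | cacacac

ab->c; acc->; bbc->a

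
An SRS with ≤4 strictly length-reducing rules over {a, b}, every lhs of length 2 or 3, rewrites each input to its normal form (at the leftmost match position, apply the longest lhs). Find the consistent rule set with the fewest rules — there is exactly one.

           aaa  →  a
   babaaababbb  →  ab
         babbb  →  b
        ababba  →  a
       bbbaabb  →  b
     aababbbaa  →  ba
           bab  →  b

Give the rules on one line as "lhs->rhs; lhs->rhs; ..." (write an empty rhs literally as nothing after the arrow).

  | aaa => aa => a
  | babaaababbb => baaababbb => baababbb => bbabbb => abbb => ab
  | babbb => bbb => b
  | ababba => abba => aa => a

aa->a; aab->b; bab->b; bb->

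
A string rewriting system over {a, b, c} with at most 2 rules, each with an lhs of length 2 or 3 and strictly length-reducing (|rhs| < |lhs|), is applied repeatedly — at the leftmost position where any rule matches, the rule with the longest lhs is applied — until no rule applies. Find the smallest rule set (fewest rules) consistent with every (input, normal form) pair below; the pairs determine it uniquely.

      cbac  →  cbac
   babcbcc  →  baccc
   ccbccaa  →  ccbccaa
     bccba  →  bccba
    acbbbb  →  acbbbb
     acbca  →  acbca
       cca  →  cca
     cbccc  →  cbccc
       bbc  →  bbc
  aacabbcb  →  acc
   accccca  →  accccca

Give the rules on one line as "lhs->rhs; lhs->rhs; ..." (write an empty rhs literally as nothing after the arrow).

aca->bc; bcb->c

  | cbac
  | babcbcc => baccc
  | ccbccaa
  | bccba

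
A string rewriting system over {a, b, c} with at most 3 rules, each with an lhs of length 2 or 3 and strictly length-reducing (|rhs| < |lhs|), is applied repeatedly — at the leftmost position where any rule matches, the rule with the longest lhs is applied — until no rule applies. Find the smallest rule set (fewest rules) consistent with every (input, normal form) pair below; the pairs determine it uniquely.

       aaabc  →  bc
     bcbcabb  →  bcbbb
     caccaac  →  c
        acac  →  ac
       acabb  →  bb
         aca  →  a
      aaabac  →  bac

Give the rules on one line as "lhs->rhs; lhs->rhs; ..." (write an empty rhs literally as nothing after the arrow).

  | aaabc => aabc => abc => bc
  | bcbcabb => bcbbb
  | caccaac => ccaac => cac => c
  | acac => ac

ab->b; ca->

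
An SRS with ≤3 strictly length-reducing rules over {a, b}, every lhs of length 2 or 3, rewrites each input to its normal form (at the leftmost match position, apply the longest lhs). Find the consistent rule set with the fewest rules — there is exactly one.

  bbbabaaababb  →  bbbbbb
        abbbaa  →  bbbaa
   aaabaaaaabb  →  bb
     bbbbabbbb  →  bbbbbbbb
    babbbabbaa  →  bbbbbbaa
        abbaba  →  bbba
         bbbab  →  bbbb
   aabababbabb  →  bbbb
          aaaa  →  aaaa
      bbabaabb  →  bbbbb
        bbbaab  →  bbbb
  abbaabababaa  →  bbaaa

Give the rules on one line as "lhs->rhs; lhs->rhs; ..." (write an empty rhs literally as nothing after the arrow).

  | bbbabaaababb => bbbbaaababb => bbbbaaabb => bbbbaabb => bbbbabb => bbbbbb
  | abbbaa => bbbaa
  | aaabaaaaabb => aaaaaaabb => aaaaaabb => aaaaabb => aaaabb => aaabb => aabb => abb => bb
  | bbbbabbbb => bbbbbbbb

ab->b; aba->a; bab->bb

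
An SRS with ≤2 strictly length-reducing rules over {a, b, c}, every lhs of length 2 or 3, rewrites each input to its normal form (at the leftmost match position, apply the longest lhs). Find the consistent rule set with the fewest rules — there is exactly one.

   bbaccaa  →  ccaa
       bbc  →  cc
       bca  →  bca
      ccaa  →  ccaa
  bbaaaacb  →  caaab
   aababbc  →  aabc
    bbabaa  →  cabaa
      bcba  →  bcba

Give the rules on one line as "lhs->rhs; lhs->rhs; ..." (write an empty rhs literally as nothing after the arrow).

ac->; bb->c

  | bbaccaa => caccaa => ccaa
  | bbc => cc
  | bca
  | ccaa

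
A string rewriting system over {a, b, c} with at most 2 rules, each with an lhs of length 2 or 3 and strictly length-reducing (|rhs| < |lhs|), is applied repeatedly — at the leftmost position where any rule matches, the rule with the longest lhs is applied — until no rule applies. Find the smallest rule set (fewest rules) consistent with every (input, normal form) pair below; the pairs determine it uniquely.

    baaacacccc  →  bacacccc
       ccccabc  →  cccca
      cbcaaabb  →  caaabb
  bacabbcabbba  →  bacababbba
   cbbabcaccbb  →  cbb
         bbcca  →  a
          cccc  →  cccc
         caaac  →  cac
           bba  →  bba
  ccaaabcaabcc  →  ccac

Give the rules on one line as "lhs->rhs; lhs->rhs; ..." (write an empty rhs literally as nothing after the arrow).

  | baaacacccc => bacacccc
  | ccccabc => cccca
  | cbcaaabb => caaabb
  | bacabbcabbba => bacababbba

aac->c; bc->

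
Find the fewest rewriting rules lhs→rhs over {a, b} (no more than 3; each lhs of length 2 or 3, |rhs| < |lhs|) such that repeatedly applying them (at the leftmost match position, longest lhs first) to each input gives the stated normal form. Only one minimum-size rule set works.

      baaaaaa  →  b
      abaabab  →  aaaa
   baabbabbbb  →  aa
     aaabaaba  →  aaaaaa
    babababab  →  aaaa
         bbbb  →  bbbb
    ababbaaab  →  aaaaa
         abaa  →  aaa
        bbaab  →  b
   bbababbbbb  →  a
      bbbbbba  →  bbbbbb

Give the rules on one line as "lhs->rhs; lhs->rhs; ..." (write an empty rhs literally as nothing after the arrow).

ab->a; ba->b; bab->a

  | baaaaaa => baaaaa => baaaa => baaa => baa => ba => b
  | abaabab => aaabab => aaaab => aaaa
  | baabbabbbb => babbabbbb => ababbbb => aabbbb => aabbb => aabb => aab => aa
  | aaabaaba => aaaaaba => aaaaaa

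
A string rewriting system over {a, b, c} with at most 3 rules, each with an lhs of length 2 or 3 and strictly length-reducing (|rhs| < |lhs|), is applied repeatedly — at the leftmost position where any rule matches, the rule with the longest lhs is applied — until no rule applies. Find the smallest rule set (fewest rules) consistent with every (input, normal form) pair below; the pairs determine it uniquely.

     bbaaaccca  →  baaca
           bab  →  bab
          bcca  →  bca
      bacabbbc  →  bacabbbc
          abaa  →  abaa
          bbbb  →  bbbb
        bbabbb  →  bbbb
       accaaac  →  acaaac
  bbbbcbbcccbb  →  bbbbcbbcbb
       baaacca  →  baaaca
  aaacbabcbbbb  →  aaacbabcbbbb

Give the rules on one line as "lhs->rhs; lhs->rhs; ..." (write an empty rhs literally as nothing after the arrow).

bba->b; cc->c

  | bbaaaccca => baaccca => baacca => baaca
  | bab
  | bcca => bca
  | bacabbbc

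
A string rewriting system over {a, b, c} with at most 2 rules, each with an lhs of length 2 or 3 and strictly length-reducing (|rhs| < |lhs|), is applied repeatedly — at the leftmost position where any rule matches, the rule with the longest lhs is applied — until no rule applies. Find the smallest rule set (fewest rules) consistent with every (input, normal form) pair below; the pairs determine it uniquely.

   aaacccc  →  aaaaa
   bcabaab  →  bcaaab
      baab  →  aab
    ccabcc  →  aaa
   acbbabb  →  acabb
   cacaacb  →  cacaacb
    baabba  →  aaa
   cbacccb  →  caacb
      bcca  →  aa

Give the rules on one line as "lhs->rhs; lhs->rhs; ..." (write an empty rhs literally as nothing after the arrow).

ba->a; cc->a

  | aaacccc => aaaacc => aaaaa
  | bcabaab => bcaaab
  | baab => aab
  | ccabcc => aabcc => aaba => aaa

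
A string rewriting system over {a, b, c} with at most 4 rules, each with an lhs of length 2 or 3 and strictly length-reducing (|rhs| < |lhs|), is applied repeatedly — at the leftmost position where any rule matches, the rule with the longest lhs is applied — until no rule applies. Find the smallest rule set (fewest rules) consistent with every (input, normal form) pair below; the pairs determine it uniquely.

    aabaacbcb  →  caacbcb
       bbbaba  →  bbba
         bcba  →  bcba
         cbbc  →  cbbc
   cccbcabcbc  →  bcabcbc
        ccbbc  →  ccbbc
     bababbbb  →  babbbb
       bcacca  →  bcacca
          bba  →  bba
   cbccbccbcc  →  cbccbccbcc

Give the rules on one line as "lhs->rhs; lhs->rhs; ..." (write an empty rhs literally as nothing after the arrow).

aab->c; aba->a; ccc->

  | aabaacbcb => caacbcb
  | bbbaba => bbba
  | bcba
  | cbbc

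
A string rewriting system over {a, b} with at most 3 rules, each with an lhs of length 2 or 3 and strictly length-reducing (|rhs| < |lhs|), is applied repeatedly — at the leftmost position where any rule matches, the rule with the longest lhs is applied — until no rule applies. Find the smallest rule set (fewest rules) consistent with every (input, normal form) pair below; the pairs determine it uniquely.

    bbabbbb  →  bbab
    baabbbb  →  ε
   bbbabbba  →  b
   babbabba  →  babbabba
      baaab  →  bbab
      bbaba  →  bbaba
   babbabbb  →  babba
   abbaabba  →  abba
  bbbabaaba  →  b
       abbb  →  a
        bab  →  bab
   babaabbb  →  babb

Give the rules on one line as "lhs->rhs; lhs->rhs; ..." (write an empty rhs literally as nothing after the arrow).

aa->b; bbb->

  | bbabbbb => bbab
  | baabbbb => bbbbbb => bbb => ε
  | bbbabbba => abbba => aa => b
  | babbabba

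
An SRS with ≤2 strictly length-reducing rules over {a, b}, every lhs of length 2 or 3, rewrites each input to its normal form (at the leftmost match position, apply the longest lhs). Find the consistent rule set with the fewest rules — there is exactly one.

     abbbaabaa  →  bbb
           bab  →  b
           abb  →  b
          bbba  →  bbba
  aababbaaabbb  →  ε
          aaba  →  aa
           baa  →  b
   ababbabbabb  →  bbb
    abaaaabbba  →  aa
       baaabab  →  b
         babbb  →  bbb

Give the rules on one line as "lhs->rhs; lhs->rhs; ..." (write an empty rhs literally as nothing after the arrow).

  | abbbaabaa => bbaabaa => bbbaa => bbb
  | bab => b
  | abb => b
  | bbba

ab->; baa->b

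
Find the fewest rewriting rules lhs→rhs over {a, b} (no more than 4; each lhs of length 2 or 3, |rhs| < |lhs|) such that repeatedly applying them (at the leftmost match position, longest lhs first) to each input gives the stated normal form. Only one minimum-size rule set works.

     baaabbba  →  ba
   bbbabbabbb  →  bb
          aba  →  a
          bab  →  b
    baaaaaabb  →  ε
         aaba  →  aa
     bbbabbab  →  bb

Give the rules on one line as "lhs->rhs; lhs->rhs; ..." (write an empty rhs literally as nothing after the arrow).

ab->; abb->bb; bbb->

  | baaabbba => baabbba => babbba => bbbba => ba
  | bbbabbabbb => abbabbb => bbabbb => bbbbb => bb
  | aba => a
  | bab => b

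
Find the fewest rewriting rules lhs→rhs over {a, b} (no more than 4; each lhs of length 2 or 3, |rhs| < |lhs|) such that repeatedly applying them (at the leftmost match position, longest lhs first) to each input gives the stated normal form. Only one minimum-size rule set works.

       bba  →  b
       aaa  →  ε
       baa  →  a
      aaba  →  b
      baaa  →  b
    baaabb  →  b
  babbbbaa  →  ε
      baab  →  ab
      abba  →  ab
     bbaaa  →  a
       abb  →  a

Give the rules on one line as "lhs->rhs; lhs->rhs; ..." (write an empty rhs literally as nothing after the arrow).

  | bba => b
  | aaa => ba => ε
  | baa => a
  | aaba => bba => b

aa->b; ba->; bb->; bba->b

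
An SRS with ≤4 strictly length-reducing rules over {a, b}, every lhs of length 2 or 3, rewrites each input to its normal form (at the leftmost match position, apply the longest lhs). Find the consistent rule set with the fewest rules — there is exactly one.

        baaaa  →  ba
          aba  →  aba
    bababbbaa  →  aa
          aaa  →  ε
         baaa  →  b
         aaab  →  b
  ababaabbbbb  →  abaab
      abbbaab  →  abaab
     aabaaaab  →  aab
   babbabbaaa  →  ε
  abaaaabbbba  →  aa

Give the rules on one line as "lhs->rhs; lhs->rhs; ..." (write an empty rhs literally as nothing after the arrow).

  | baaaa => ba
  | aba
  | bababbbaa => babbbaa => bbbaa => aa
  | aaa => ε

aaa->; abb->a; bab->b; bbb->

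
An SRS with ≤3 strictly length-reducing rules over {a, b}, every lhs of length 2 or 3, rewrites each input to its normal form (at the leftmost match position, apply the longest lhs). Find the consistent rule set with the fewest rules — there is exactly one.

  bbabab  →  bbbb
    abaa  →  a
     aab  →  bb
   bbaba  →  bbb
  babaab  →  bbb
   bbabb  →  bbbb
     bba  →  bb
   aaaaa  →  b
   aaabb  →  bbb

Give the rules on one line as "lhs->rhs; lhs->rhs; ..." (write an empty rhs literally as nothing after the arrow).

aa->b; aba->; ba->b

  | bbabab => bbbab => bbbb
  | abaa => a
  | aab => bb
  | bbaba => bbba => bbb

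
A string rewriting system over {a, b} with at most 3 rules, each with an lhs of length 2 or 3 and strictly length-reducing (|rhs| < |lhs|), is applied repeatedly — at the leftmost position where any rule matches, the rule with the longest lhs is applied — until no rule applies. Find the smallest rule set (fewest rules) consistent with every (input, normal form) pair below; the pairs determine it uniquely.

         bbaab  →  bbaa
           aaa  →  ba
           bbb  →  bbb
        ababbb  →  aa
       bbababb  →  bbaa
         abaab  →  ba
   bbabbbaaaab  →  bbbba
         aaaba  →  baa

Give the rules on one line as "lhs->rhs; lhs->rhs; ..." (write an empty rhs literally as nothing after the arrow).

aaa->ba; ab->a

  | bbaab => bbaa
  | aaa => ba
  | bbb
  | ababbb => aabbb => aabb => aab => aa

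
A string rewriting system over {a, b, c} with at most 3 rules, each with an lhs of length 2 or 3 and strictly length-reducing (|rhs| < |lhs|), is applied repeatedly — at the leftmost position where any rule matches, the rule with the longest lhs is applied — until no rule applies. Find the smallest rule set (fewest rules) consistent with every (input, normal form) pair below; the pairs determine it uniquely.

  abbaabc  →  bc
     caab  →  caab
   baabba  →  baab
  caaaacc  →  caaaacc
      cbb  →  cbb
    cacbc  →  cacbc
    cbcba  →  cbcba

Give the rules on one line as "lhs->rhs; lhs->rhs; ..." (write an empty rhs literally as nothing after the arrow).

aba->; bba->b

  | abbaabc => ababc => bc
  | caab
  | baabba => baab
  | caaaacc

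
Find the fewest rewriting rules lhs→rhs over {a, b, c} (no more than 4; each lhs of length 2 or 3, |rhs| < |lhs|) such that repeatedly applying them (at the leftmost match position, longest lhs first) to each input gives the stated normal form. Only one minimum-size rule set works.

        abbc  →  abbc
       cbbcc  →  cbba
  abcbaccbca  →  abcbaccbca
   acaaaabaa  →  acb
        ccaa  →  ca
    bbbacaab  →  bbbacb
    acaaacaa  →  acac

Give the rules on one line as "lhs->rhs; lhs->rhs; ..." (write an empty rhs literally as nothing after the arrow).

aa->; bcc->ba; cca->c

  | abbc
  | cbbcc => cbba
  | abcbaccbca
  | acaaaabaa => acaabaa => acbaa => acb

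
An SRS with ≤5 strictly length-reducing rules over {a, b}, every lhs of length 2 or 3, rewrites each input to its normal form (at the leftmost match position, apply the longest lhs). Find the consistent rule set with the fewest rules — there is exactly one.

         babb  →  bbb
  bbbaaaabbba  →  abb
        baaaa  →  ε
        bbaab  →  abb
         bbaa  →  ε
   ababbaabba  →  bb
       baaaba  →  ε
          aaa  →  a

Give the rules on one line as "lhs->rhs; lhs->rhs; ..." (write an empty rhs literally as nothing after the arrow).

aa->; ba->a; bab->bb; bba->ab

  | babb => bbb
  | bbbaaaabbba => babaaabbba => bbaaabbba => abaabbba => aaabbba => abbba => abab => abb
  | baaaa => aaaa => aa => ε
  | bbaab => abab => abb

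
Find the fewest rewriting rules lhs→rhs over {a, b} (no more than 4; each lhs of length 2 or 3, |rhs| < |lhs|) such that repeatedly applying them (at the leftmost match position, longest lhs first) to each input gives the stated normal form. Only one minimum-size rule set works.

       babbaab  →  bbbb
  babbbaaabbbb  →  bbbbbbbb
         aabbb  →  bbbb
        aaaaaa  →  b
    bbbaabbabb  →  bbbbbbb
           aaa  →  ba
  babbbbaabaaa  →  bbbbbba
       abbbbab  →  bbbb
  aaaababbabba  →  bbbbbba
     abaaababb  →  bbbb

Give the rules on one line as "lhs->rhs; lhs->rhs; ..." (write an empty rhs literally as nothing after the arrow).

  | babbaab => bbbaab => bbbb
  | babbbaaabbbb => bbbbaaabbbb => bbbbabbbb => bbbbbbbb
  | aabbb => bbbb
  | aaaaaa => baaaa => baa => b

aa->b; ab->; baa->b; bab->bb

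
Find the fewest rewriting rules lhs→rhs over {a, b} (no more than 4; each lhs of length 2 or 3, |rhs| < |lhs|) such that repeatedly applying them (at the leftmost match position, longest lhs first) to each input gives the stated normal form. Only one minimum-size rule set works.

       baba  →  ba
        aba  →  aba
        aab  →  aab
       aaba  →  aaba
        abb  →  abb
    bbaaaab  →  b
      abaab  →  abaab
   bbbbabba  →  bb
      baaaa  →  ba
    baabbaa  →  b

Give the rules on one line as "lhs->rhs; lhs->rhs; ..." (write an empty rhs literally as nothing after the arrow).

aaa->; bab->b; bba->

  | baba => ba
  | aba
  | aab
  | aaba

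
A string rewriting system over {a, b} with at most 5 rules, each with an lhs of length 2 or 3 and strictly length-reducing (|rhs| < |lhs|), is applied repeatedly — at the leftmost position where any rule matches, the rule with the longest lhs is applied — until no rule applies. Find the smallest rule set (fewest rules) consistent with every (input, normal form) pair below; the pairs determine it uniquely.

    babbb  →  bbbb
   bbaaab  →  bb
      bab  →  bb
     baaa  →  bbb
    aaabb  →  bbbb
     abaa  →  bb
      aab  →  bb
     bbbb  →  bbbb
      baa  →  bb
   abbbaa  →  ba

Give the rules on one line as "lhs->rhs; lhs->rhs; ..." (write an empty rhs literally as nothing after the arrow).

aa->b; aaa->bb; ab->b; bba->

  | babbb => bbbb
  | bbaaab => aab => bb
  | bab => bb
  | baaa => bbb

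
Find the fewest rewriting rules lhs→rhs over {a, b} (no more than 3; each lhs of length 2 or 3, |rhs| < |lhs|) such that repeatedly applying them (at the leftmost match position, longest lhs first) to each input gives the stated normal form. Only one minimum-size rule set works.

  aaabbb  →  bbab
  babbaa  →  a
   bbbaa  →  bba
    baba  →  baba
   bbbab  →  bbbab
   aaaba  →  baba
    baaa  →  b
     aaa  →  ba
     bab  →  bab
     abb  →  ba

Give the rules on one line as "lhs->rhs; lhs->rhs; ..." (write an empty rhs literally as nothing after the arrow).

aa->b; abb->ba; baa->a

  | aaabbb => babbb => bbab
  | babbaa => bbaaa => baa => a
  | bbbaa => bba
  | baba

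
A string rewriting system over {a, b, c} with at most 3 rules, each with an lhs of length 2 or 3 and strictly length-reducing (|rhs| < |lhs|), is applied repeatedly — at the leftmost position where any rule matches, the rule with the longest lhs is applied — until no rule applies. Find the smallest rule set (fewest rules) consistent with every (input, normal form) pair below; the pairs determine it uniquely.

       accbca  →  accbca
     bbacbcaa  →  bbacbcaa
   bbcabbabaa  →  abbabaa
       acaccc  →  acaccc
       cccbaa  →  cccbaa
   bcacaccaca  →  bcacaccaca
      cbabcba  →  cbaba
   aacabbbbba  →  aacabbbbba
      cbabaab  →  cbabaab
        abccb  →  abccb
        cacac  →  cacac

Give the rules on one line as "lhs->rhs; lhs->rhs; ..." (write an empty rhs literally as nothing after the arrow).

bbc->; bcb->b

  | accbca
  | bbacbcaa
  | bbcabbabaa => abbabaa
  | acaccc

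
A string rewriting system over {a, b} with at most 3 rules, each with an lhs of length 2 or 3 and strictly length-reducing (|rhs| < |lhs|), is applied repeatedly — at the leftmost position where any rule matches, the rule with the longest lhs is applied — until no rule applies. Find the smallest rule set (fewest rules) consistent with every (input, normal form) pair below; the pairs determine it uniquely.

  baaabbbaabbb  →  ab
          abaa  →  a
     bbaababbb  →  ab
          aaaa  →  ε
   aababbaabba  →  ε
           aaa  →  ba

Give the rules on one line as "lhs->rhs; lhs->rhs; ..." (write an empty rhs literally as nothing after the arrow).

aa->b; bb->

  | baaabbbaabbb => bbabbbaabbb => abbbaabbb => abaabbb => abbbbb => abbb => ab
  | abaa => abb => a
  | bbaababbb => aababbb => bbabbb => abbb => ab
  | aaaa => baa => bb => ε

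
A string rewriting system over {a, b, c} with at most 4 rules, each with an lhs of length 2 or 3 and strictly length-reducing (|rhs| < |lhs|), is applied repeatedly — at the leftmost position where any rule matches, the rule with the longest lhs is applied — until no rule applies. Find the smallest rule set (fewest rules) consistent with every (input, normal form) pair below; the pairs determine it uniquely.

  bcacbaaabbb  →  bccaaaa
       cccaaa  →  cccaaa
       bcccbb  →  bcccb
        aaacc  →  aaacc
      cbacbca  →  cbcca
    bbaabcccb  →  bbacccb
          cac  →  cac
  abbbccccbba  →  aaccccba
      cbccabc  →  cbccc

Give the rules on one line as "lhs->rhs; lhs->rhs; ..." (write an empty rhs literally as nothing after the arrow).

  | bcacbaaabbb => bccaaabbb => bccaaaa
  | cccaaa
  | bcccbb => bcccb
  | aaacc

abc->c; acb->c; bbb->a; cbb->cb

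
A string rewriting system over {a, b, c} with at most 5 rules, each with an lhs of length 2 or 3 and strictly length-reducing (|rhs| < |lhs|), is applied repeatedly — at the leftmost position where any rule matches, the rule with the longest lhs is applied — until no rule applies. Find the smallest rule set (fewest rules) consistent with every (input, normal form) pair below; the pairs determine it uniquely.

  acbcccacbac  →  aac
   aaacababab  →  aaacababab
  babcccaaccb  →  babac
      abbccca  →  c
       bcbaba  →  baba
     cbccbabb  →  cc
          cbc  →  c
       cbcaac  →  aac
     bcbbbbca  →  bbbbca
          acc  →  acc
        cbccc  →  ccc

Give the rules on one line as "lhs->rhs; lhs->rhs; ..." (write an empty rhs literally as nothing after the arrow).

abb->c; caa->aa; cb->; cca->b

  | acbcccacbac => acccacbac => acbcbac => acbac => aac
  | aaacababab
  | babcccaaccb => babcbaccb => babaccb => babac
  | abbccca => cccca => ccb => c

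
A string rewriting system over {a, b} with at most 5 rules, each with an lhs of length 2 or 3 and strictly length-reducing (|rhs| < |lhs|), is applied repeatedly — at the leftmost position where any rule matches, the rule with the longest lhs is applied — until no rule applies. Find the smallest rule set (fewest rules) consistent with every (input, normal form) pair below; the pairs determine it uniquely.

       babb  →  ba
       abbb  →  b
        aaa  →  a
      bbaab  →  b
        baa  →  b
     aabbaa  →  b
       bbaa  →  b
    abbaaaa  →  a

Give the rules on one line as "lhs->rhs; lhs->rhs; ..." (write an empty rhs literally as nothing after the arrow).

aa->; ab->b; abb->a; bb->b

  | babb => ba
  | abbb => ab => b
  | aaa => a
  | bbaab => baab => bb => b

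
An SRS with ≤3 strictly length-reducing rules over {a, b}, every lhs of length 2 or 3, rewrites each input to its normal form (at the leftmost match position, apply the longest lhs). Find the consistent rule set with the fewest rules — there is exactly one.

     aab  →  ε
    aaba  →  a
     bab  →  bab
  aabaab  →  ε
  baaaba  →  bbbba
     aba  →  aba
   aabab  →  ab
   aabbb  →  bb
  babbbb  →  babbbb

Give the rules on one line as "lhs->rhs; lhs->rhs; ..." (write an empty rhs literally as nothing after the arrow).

aaa->bb; aab->

  | aab => ε
  | aaba => a
  | bab
  | aabaab => aab => ε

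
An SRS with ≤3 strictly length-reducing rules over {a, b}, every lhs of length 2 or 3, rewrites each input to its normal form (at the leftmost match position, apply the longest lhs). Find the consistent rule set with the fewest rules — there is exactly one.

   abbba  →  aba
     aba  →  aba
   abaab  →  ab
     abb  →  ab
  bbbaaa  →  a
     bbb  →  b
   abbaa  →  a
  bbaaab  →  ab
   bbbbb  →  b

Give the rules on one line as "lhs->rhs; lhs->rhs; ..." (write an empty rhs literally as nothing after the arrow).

baa->; bb->b

  | abbba => abba => aba
  | aba
  | abaab => ab
  | abb => ab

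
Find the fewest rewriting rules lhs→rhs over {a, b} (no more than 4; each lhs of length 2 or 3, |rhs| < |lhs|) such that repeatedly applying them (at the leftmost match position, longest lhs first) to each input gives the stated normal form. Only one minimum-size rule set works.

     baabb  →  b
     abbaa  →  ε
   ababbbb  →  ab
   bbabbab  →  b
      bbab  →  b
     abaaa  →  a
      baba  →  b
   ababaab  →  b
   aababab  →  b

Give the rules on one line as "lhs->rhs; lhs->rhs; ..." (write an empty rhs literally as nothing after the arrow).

  | baabb => babb => bbb => bb => b
  | abbaa => abaa => aa => ε
  | ababbbb => abbbb => abbb => abb => ab
  | bbabbab => babbab => bbbab => bbab => bab => bb => b

aa->; aba->a; ba->b; bb->b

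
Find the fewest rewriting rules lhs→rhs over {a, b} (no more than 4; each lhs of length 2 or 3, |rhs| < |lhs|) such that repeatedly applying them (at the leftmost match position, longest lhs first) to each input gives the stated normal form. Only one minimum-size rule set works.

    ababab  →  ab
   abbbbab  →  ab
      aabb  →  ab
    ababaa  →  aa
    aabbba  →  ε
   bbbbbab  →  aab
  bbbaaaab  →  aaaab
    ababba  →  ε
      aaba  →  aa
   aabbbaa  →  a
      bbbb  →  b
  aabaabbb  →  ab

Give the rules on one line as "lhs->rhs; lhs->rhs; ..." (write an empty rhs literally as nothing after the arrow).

  | ababab => abab => ab
  | abbbbab => bbbab => abab => ab
  | aabb => ab
  | ababaa => abaa => aa

abb->b; ba->; bb->a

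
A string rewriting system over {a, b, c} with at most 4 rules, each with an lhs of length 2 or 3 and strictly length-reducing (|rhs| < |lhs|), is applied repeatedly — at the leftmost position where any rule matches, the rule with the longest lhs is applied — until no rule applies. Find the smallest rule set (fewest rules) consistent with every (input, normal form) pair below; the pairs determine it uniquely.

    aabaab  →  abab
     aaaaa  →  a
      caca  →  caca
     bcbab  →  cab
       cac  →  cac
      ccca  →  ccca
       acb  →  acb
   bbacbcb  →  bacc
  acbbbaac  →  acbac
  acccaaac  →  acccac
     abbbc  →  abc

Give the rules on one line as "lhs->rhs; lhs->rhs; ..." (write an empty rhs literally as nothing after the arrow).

  | aabaab => abaab => abab
  | aaaaa => aaaa => aaa => aa => a
  | caca
  | bcbab => cab

aa->a; bb->b; bcb->c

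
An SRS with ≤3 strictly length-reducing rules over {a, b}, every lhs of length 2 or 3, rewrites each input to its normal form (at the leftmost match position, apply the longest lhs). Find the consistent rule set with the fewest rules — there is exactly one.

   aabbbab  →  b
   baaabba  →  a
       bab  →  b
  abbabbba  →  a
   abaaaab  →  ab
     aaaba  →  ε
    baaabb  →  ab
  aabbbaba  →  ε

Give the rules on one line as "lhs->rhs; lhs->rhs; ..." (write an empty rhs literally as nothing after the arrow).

  | aabbbab => bbbbab => abbab => aaab => bab => b
  | baaabba => aabba => bbba => aba => a
  | bab => b
  | abbabbba => aaabbba => babbba => bbba => aba => a

aa->b; ba->; bb->a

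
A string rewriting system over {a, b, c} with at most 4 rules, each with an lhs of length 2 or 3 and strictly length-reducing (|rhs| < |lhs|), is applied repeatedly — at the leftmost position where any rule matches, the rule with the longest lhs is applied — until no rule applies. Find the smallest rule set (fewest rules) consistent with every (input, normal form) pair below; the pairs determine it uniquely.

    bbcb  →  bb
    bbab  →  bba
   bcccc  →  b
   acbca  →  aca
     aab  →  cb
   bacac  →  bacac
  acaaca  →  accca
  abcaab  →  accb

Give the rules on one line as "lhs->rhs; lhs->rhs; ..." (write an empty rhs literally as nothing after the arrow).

  | bbcb => bb
  | bbab => bba
  | bcccc => bcc => b
  | acbca => aca

aa->c; ab->a; bc->; bcc->b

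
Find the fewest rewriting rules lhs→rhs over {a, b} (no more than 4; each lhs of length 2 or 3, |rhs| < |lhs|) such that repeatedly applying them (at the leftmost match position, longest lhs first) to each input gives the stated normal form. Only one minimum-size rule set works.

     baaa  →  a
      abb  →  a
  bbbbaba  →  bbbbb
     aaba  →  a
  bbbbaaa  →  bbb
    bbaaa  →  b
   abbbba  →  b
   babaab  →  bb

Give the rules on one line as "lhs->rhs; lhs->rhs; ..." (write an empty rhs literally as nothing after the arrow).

  | baaa => a
  | abb => ab => a
  | bbbbaba => bbbbba => bbbbb
  | aaba => ab => a

ab->a; aba->b; ba->b; baa->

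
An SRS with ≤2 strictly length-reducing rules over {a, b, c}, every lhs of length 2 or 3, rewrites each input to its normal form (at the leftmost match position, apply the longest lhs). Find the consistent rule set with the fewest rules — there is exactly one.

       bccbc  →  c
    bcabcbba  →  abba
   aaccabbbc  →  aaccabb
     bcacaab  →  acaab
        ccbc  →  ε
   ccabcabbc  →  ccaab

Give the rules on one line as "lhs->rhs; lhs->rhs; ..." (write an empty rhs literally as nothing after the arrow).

bc->; ccb->b

  | bccbc => cbc => c
  | bcabcbba => abcbba => abba
  | aaccabbbc => aaccabb
  | bcacaab => acaab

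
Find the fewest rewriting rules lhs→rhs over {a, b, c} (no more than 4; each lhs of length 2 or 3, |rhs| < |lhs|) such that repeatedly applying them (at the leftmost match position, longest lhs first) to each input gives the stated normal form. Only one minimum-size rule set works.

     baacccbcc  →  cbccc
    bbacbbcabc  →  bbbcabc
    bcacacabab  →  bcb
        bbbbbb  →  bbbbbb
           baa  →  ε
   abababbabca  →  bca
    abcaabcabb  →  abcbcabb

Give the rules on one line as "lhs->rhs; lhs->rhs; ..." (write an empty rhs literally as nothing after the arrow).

aa->; ac->b; ba->a; ccb->bc

  | baacccbcc => aacccbcc => cccbcc => cbccc
  | bbacbbcabc => bacbbcabc => acbbcabc => bbbcabc
  | bcacacabab => bcbacabab => bcacabab => bcbabab => bcabab => bcaab => bcb
  | bbbbbb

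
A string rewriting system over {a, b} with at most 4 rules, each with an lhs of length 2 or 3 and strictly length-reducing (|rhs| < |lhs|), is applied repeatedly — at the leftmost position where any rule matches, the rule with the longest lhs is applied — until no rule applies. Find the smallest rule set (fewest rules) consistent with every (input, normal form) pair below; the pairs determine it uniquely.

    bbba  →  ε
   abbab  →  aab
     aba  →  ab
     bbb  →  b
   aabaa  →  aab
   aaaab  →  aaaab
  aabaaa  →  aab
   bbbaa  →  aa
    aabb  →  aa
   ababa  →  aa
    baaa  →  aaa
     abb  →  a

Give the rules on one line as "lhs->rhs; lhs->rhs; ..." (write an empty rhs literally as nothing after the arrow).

  | bbba => ba => ε
  | abbab => aab
  | aba => ab
  | bbb => b

aba->ab; ba->; baa->aa; bb->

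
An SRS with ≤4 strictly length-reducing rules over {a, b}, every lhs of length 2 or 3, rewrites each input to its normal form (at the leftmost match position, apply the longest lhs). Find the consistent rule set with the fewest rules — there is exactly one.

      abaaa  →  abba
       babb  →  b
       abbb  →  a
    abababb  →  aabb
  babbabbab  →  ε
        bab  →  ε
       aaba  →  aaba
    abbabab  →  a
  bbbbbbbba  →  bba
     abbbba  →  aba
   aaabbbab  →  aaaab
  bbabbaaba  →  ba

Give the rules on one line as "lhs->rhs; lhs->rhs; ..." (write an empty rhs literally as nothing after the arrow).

baa->bb; bab->; bbb->

  | abaaa => abba
  | babb => b
  | abbb => a
  | abababb => aabb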